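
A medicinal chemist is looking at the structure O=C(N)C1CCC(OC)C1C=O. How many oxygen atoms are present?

3

Scan the SMILES for O atoms (remember two-letter symbols like Cl and Br are single atoms).
Oxygen count: 3.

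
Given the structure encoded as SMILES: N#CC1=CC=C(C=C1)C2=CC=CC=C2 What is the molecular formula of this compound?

C13H9N

Walk through each heavy atom and fill implicit hydrogens from standard valence (C 4, N 3, O 2, S 2, halogen 1):
  atom 1: N, bond orders sum to 3 (valence 3) → 0 H
  atom 2: C, bond orders sum to 4 (valence 4) → 0 H
  atom 3: C, bond orders sum to 4 (valence 4) → 0 H
  atom 4: C, bond orders sum to 3 (valence 4) → 1 H
  atom 5: C, bond orders sum to 3 (valence 4) → 1 H
  atom 6: C, bond orders sum to 4 (valence 4) → 0 H
  atom 7: C, bond orders sum to 3 (valence 4) → 1 H
  atom 8: C, bond orders sum to 3 (valence 4) → 1 H
  atom 9: C, bond orders sum to 4 (valence 4) → 0 H
  atom 10: C, bond orders sum to 3 (valence 4) → 1 H
  atom 11: C, bond orders sum to 3 (valence 4) → 1 H
  atom 12: C, bond orders sum to 3 (valence 4) → 1 H
  atom 13: C, bond orders sum to 3 (valence 4) → 1 H
  atom 14: C, bond orders sum to 3 (valence 4) → 1 H
Totals → C:13, H:9, N:1.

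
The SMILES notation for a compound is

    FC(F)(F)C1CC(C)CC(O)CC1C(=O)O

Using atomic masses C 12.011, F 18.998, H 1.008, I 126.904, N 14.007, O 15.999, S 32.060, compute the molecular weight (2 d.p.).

First, the molecular formula is C10H15F3O3 (counting implicit H from valence).
  C: 10 × 12.011 = 120.110
  F: 3 × 18.998 = 56.994
  H: 15 × 1.008 = 15.120
  O: 3 × 15.999 = 47.997
Sum: 10×12.011 + 3×18.998 + 15×1.008 + 3×15.999 = 240.221 → 240.22 g/mol.

240.22 g/mol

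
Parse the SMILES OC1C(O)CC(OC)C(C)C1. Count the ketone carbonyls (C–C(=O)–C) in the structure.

Scan the SMILES for the ketone motif — none present.
Groups that are present: 1 ether, 2 hydroxyl.

0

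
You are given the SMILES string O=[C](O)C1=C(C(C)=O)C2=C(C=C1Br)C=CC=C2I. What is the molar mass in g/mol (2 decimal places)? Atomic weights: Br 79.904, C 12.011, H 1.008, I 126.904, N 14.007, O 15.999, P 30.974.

419.01 g/mol

First, the molecular formula is C13H8BrIO3 (counting implicit H from valence).
  Br: 1 × 79.904 = 79.904
  C: 13 × 12.011 = 156.143
  H: 8 × 1.008 = 8.064
  I: 1 × 126.904 = 126.904
  O: 3 × 15.999 = 47.997
Sum: 1×79.904 + 13×12.011 + 8×1.008 + 1×126.904 + 3×15.999 = 419.012 → 419.01 g/mol.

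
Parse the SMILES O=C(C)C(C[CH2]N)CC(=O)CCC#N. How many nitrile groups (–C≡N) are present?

The nitrile motif appears at heavy-atom position 13 in the SMILES.
Other groups present: 2 ketone, 1 primary amine.
Nitrile count: 1.

1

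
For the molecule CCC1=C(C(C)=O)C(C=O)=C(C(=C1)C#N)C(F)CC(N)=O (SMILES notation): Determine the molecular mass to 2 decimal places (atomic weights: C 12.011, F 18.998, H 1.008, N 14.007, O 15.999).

First, the molecular formula is C15H15FN2O3 (counting implicit H from valence).
  C: 15 × 12.011 = 180.165
  F: 1 × 18.998 = 18.998
  H: 15 × 1.008 = 15.120
  N: 2 × 14.007 = 28.014
  O: 3 × 15.999 = 47.997
Sum: 15×12.011 + 1×18.998 + 15×1.008 + 2×14.007 + 3×15.999 = 290.294 → 290.29 g/mol.

290.29 g/mol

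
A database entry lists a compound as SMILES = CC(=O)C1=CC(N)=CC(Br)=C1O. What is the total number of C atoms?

Count every carbon token in the SMILES (each C, including those in ring-closure positions and inside branches).
Carbon count: 8.

8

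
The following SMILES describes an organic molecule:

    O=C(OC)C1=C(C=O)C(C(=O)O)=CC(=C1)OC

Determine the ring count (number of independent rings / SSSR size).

1

In SMILES, each pair of matching ring-closure digits denotes one ring-closing bond; the number of such bonds equals the number of independent rings.
Ring-closure bonds here: 1.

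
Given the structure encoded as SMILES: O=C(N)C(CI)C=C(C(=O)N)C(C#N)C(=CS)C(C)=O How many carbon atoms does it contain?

Count every carbon token in the SMILES (each C, including those in ring-closure positions and inside branches).
Carbon count: 12.

12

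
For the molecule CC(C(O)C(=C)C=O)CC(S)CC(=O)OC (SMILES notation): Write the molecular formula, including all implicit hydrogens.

Walk through each heavy atom and fill implicit hydrogens from standard valence (C 4, N 3, O 2, S 2, halogen 1):
  atom 1: C, bond orders sum to 1 (valence 4) → 3 H
  atom 2: C, bond orders sum to 3 (valence 4) → 1 H
  atom 3: C, bond orders sum to 3 (valence 4) → 1 H
  atom 4: O, bond orders sum to 1 (valence 2) → 1 H
  atom 5: C, bond orders sum to 4 (valence 4) → 0 H
  atom 6: C, bond orders sum to 2 (valence 4) → 2 H
  atom 7: C, bond orders sum to 3 (valence 4) → 1 H
  atom 8: O, bond orders sum to 2 (valence 2) → 0 H
  atom 9: C, bond orders sum to 2 (valence 4) → 2 H
  atom 10: C, bond orders sum to 3 (valence 4) → 1 H
  atom 11: S, bond orders sum to 1 (valence 2) → 1 H
  atom 12: C, bond orders sum to 2 (valence 4) → 2 H
  atom 13: C, bond orders sum to 4 (valence 4) → 0 H
  atom 14: O, bond orders sum to 2 (valence 2) → 0 H
  atom 15: O, bond orders sum to 2 (valence 2) → 0 H
  atom 16: C, bond orders sum to 1 (valence 4) → 3 H
Totals → C:11, H:18, O:4, S:1.
In Hill order: C11H18O4S.

C11H18O4S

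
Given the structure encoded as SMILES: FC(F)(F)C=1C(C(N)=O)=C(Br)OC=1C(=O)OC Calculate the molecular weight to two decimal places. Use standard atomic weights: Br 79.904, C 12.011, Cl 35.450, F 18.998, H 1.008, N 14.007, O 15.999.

First, the molecular formula is C8H5BrF3NO4 (counting implicit H from valence).
  Br: 1 × 79.904 = 79.904
  C: 8 × 12.011 = 96.088
  F: 3 × 18.998 = 56.994
  H: 5 × 1.008 = 5.040
  N: 1 × 14.007 = 14.007
  O: 4 × 15.999 = 63.996
Sum: 1×79.904 + 8×12.011 + 3×18.998 + 5×1.008 + 1×14.007 + 4×15.999 = 316.029 → 316.03 g/mol.

316.03 g/mol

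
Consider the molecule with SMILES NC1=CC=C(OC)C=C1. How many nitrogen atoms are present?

1

Scan the SMILES for N atoms (remember two-letter symbols like Cl and Br are single atoms).
Nitrogen count: 1.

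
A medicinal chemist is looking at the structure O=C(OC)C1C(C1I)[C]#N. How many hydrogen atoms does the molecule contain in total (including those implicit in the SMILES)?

Walk through each heavy atom and fill implicit hydrogens from standard valence (C 4, N 3, O 2, S 2, halogen 1):
  atom 1: O, bond orders sum to 2 (valence 2) → 0 H
  atom 2: C, bond orders sum to 4 (valence 4) → 0 H
  atom 3: O, bond orders sum to 2 (valence 2) → 0 H
  atom 4: C, bond orders sum to 1 (valence 4) → 3 H
  atom 5: C, bond orders sum to 3 (valence 4) → 1 H
  atom 6: C, bond orders sum to 3 (valence 4) → 1 H
  atom 7: C, bond orders sum to 3 (valence 4) → 1 H
  atom 8: I (halogen, monovalent) → 0 H
  atom 9: C with explicit H count 0
  atom 10: N, bond orders sum to 3 (valence 3) → 0 H
Total hydrogens: 6.

6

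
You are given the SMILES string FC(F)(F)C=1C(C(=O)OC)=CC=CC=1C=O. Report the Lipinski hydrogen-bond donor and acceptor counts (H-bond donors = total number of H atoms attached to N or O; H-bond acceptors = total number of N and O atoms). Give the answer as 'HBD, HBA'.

Donors: find every N or O and count the H atoms it carries.
  atom 8 (O): bond orders sum to 2 → 0 H
  atom 9 (O): bond orders sum to 2 → 0 H
  atom 16 (O): bond orders sum to 2 → 0 H
Lipinski HBD = 0.
Acceptors: N atoms = 0, O atoms = 3 → HBA = 3.

0, 3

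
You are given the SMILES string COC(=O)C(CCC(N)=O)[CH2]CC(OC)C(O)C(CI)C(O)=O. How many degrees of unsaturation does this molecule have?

Molecular formula: C14H24INO7.
DoU = (2C + 2 + N − H − X) / 2, where X is the halogen count and O/S are ignored.
    = (2·14 + 2 + 1 − 24 − 1) / 2 = 6 / 2 = 3.

3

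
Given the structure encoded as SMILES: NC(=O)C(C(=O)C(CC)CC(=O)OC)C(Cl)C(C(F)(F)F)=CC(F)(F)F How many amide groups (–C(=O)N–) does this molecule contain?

1

The amide motif appears at heavy-atom position 2 in the SMILES.
Other groups present: 1 alkene, 1 ester, 1 ketone.
Amide count: 1.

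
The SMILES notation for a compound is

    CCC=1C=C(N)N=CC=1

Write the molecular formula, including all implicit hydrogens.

Walk through each heavy atom and fill implicit hydrogens from standard valence (C 4, N 3, O 2, S 2, halogen 1):
  atom 1: C, bond orders sum to 1 (valence 4) → 3 H
  atom 2: C, bond orders sum to 2 (valence 4) → 2 H
  atom 3: C, bond orders sum to 4 (valence 4) → 0 H
  atom 4: C, bond orders sum to 3 (valence 4) → 1 H
  atom 5: C, bond orders sum to 4 (valence 4) → 0 H
  atom 6: N, bond orders sum to 1 (valence 3) → 2 H
  atom 7: N, bond orders sum to 3 (valence 3) → 0 H
  atom 8: C, bond orders sum to 3 (valence 4) → 1 H
  atom 9: C, bond orders sum to 3 (valence 4) → 1 H
Totals → C:7, H:10, N:2.
In Hill order: C7H10N2.

C7H10N2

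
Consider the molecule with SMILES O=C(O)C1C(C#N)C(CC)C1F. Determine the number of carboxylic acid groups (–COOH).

1

The carboxylic acid motif appears at heavy-atom position 2 in the SMILES.
Other groups present: 1 nitrile.
Carboxylic acid count: 1.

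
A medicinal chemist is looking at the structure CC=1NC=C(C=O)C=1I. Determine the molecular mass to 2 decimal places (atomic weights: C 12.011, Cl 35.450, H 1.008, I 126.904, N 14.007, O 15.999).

First, the molecular formula is C6H6INO (counting implicit H from valence).
  C: 6 × 12.011 = 72.066
  H: 6 × 1.008 = 6.048
  I: 1 × 126.904 = 126.904
  N: 1 × 14.007 = 14.007
  O: 1 × 15.999 = 15.999
Sum: 6×12.011 + 6×1.008 + 1×126.904 + 1×14.007 + 1×15.999 = 235.024 → 235.02 g/mol.

235.02 g/mol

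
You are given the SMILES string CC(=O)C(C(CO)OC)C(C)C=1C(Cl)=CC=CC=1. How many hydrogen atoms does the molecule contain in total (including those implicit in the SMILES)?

19

Walk through each heavy atom and fill implicit hydrogens from standard valence (C 4, N 3, O 2, S 2, halogen 1):
  atom 1: C, bond orders sum to 1 (valence 4) → 3 H
  atom 2: C, bond orders sum to 4 (valence 4) → 0 H
  atom 3: O, bond orders sum to 2 (valence 2) → 0 H
  atom 4: C, bond orders sum to 3 (valence 4) → 1 H
  atom 5: C, bond orders sum to 3 (valence 4) → 1 H
  atom 6: C, bond orders sum to 2 (valence 4) → 2 H
  atom 7: O, bond orders sum to 1 (valence 2) → 1 H
  atom 8: O, bond orders sum to 2 (valence 2) → 0 H
  atom 9: C, bond orders sum to 1 (valence 4) → 3 H
  atom 10: C, bond orders sum to 3 (valence 4) → 1 H
  atom 11: C, bond orders sum to 1 (valence 4) → 3 H
  atom 12: C, bond orders sum to 4 (valence 4) → 0 H
  atom 13: C, bond orders sum to 4 (valence 4) → 0 H
  atom 14: Cl (halogen, monovalent) → 0 H
  atom 15: C, bond orders sum to 3 (valence 4) → 1 H
  atom 16: C, bond orders sum to 3 (valence 4) → 1 H
  atom 17: C, bond orders sum to 3 (valence 4) → 1 H
  atom 18: C, bond orders sum to 3 (valence 4) → 1 H
Total hydrogens: 19.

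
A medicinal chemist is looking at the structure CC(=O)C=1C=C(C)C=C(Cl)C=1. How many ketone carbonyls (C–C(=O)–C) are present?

The ketone motif appears at heavy-atom position 2 in the SMILES.
Ketone count: 1.

1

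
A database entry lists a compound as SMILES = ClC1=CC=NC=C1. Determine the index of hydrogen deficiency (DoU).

Molecular formula: C5H4ClN.
DoU = (2C + 2 + N − H − X) / 2, where X is the halogen count and O/S are ignored.
    = (2·5 + 2 + 1 − 4 − 1) / 2 = 8 / 2 = 4.

4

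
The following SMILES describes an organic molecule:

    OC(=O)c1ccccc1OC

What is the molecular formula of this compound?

Walk through each heavy atom and fill implicit hydrogens from standard valence (C 4, N 3, O 2, S 2, halogen 1); for lowercase aromatic atoms, an aromatic c carries 1 H when it has two neighbours and 0 H with three, and aromatic n carries 0 H:
  atom 1: O, bond orders sum to 1 (valence 2) → 1 H
  atom 2: C, bond orders sum to 4 (valence 4) → 0 H
  atom 3: O, bond orders sum to 2 (valence 2) → 0 H
  atom 4: aromatic c, 3 neighbours → 0 H
  atom 5: aromatic c, 2 neighbours → 1 H
  atom 6: aromatic c, 2 neighbours → 1 H
  atom 7: aromatic c, 2 neighbours → 1 H
  atom 8: aromatic c, 2 neighbours → 1 H
  atom 9: aromatic c, 3 neighbours → 0 H
  atom 10: O, bond orders sum to 2 (valence 2) → 0 H
  atom 11: C, bond orders sum to 1 (valence 4) → 3 H
Totals → C:8, H:8, O:3.

C8H8O3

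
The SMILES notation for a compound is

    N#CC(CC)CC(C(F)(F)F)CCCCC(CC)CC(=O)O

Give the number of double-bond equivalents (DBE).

3

Degree of unsaturation = (number of rings) + (number of π bonds).
Ring closures in the SMILES: 0.
π bonds: 1 double bond (each 1 DoU), 1 triple bond (each 2 DoU) → 3 DoU from unsaturation.
Total DoU = 0 + 3 = 3.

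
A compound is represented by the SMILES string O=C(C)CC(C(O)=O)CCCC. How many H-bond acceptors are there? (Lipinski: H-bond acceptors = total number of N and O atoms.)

N atoms: 0; O atoms: 3.
Lipinski HBA = 0 + 3 = 3.

3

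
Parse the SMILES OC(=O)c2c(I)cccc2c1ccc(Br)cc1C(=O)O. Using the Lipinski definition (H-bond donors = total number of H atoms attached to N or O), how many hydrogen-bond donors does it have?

Donors: find every N or O and count the H atoms it carries.
  atom 1 (O): bond orders sum to 1 → 1 H
  atom 3 (O): bond orders sum to 2 → 0 H
  atom 19 (O): bond orders sum to 2 → 0 H
  atom 20 (O): bond orders sum to 1 → 1 H
Lipinski HBD = 2.

2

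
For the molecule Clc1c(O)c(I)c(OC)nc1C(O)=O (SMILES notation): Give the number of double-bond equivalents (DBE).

Molecular formula: C7H5ClINO4.
DoU = (2C + 2 + N − H − X) / 2, where X is the halogen count and O/S are ignored.
    = (2·7 + 2 + 1 − 5 − 2) / 2 = 10 / 2 = 5.

5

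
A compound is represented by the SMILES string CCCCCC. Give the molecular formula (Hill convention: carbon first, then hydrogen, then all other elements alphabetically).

C6H14

Walk through each heavy atom and fill implicit hydrogens from standard valence (C 4, N 3, O 2, S 2, halogen 1):
  atom 1: C, bond orders sum to 1 (valence 4) → 3 H
  atom 2: C, bond orders sum to 2 (valence 4) → 2 H
  atom 3: C, bond orders sum to 2 (valence 4) → 2 H
  atom 4: C, bond orders sum to 2 (valence 4) → 2 H
  atom 5: C, bond orders sum to 2 (valence 4) → 2 H
  atom 6: C, bond orders sum to 1 (valence 4) → 3 H
Totals → C:6, H:14.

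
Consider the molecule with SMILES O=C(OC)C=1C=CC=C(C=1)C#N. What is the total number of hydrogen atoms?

7

Walk through each heavy atom and fill implicit hydrogens from standard valence (C 4, N 3, O 2, S 2, halogen 1):
  atom 1: O, bond orders sum to 2 (valence 2) → 0 H
  atom 2: C, bond orders sum to 4 (valence 4) → 0 H
  atom 3: O, bond orders sum to 2 (valence 2) → 0 H
  atom 4: C, bond orders sum to 1 (valence 4) → 3 H
  atom 5: C, bond orders sum to 4 (valence 4) → 0 H
  atom 6: C, bond orders sum to 3 (valence 4) → 1 H
  atom 7: C, bond orders sum to 3 (valence 4) → 1 H
  atom 8: C, bond orders sum to 3 (valence 4) → 1 H
  atom 9: C, bond orders sum to 4 (valence 4) → 0 H
  atom 10: C, bond orders sum to 3 (valence 4) → 1 H
  atom 11: C, bond orders sum to 4 (valence 4) → 0 H
  atom 12: N, bond orders sum to 3 (valence 3) → 0 H
Total hydrogens: 7.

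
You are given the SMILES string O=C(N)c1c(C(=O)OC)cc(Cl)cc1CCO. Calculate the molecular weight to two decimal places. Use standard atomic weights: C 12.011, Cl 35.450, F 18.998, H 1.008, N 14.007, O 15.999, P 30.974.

First, the molecular formula is C11H12ClNO4 (counting implicit H from valence).
  C: 11 × 12.011 = 132.121
  Cl: 1 × 35.450 = 35.450
  H: 12 × 1.008 = 12.096
  N: 1 × 14.007 = 14.007
  O: 4 × 15.999 = 63.996
Sum: 11×12.011 + 1×35.450 + 12×1.008 + 1×14.007 + 4×15.999 = 257.670 → 257.67 g/mol.

257.67 g/mol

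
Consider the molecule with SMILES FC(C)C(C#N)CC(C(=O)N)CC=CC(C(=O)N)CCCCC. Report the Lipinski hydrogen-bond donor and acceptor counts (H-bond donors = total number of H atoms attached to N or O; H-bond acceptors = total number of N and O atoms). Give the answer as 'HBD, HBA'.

4, 5

Donors: find every N or O and count the H atoms it carries.
  atom 6 (N): bond orders sum to 3 → 0 H
  atom 10 (O): bond orders sum to 2 → 0 H
  atom 11 (N): bond orders sum to 1 → 2 H
  atom 17 (O): bond orders sum to 2 → 0 H
  atom 18 (N): bond orders sum to 1 → 2 H
Lipinski HBD = 4.
Acceptors: N atoms = 3, O atoms = 2 → HBA = 5.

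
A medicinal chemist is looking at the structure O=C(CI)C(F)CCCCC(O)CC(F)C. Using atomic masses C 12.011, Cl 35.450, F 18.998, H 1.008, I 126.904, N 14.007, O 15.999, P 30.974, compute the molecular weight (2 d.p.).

348.17 g/mol

First, the molecular formula is C11H19F2IO2 (counting implicit H from valence).
  C: 11 × 12.011 = 132.121
  F: 2 × 18.998 = 37.996
  H: 19 × 1.008 = 19.152
  I: 1 × 126.904 = 126.904
  O: 2 × 15.999 = 31.998
Sum: 11×12.011 + 2×18.998 + 19×1.008 + 1×126.904 + 2×15.999 = 348.171 → 348.17 g/mol.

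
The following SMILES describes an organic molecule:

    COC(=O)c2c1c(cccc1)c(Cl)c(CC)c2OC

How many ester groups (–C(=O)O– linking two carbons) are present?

1

The ester motif appears at heavy-atom position 3 in the SMILES.
Other groups present: 1 ether.
Ester count: 1.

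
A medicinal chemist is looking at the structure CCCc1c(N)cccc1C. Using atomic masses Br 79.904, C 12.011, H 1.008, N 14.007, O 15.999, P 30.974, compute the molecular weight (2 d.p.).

149.24 g/mol

First, the molecular formula is C10H15N (counting implicit H from valence).
  C: 10 × 12.011 = 120.110
  H: 15 × 1.008 = 15.120
  N: 1 × 14.007 = 14.007
Sum: 10×12.011 + 15×1.008 + 1×14.007 = 149.237 → 149.24 g/mol.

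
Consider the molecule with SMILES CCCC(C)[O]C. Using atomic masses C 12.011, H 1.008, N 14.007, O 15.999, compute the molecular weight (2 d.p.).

First, the molecular formula is C6H14O (counting implicit H from valence).
  C: 6 × 12.011 = 72.066
  H: 14 × 1.008 = 14.112
  O: 1 × 15.999 = 15.999
Sum: 6×12.011 + 14×1.008 + 1×15.999 = 102.177 → 102.18 g/mol.

102.18 g/mol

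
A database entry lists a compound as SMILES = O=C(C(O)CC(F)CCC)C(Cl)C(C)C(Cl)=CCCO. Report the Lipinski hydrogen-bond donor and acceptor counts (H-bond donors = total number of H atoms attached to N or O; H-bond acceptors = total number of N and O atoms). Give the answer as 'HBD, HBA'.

2, 3

Donors: find every N or O and count the H atoms it carries.
  atom 1 (O): bond orders sum to 2 → 0 H
  atom 4 (O): bond orders sum to 1 → 1 H
  atom 20 (O): bond orders sum to 1 → 1 H
Lipinski HBD = 2.
Acceptors: N atoms = 0, O atoms = 3 → HBA = 3.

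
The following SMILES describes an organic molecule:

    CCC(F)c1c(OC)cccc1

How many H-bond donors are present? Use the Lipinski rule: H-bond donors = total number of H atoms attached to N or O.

Donors: find every N or O and count the H atoms it carries.
  atom 7 (O): bond orders sum to 2 → 0 H
Lipinski HBD = 0.

0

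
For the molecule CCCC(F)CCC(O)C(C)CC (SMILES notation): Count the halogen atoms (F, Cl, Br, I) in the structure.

Halogen atoms appear at heavy-atom position 5 (1×F).
Other groups present: 1 hydroxyl.
Halogen count: 1.

1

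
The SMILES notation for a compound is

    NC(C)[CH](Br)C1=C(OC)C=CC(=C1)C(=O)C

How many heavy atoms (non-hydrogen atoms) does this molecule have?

Every atom symbol written in the SMILES (organic subset) is one heavy atom; implicit H are not written.
Heavy atoms by element → Br:1, C:12, N:1, O:2.
Total: 16.

16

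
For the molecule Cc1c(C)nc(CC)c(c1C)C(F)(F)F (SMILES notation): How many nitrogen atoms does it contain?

1

Scan the SMILES for N atoms (remember two-letter symbols like Cl and Br are single atoms).
Nitrogen count: 1.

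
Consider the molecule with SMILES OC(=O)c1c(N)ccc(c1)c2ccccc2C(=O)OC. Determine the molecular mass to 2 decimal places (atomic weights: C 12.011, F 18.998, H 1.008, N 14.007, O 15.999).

271.27 g/mol

First, the molecular formula is C15H13NO4 (counting implicit H from valence).
  C: 15 × 12.011 = 180.165
  H: 13 × 1.008 = 13.104
  N: 1 × 14.007 = 14.007
  O: 4 × 15.999 = 63.996
Sum: 15×12.011 + 13×1.008 + 1×14.007 + 4×15.999 = 271.272 → 271.27 g/mol.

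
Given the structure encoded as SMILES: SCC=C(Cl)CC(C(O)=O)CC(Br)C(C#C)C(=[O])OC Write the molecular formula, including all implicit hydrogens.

C13H16BrClO4S

Walk through each heavy atom and fill implicit hydrogens from standard valence (C 4, N 3, O 2, S 2, halogen 1):
  atom 1: S, bond orders sum to 1 (valence 2) → 1 H
  atom 2: C, bond orders sum to 2 (valence 4) → 2 H
  atom 3: C, bond orders sum to 3 (valence 4) → 1 H
  atom 4: C, bond orders sum to 4 (valence 4) → 0 H
  atom 5: Cl (halogen, monovalent) → 0 H
  atom 6: C, bond orders sum to 2 (valence 4) → 2 H
  atom 7: C, bond orders sum to 3 (valence 4) → 1 H
  atom 8: C, bond orders sum to 4 (valence 4) → 0 H
  atom 9: O, bond orders sum to 1 (valence 2) → 1 H
  atom 10: O, bond orders sum to 2 (valence 2) → 0 H
  atom 11: C, bond orders sum to 2 (valence 4) → 2 H
  atom 12: C, bond orders sum to 3 (valence 4) → 1 H
  atom 13: Br (halogen, monovalent) → 0 H
  atom 14: C, bond orders sum to 3 (valence 4) → 1 H
  atom 15: C, bond orders sum to 4 (valence 4) → 0 H
  atom 16: C, bond orders sum to 3 (valence 4) → 1 H
  atom 17: C, bond orders sum to 4 (valence 4) → 0 H
  atom 18: O with explicit H count 0
  atom 19: O, bond orders sum to 2 (valence 2) → 0 H
  atom 20: C, bond orders sum to 1 (valence 4) → 3 H
Totals → C:13, H:16, Br:1, Cl:1, O:4, S:1.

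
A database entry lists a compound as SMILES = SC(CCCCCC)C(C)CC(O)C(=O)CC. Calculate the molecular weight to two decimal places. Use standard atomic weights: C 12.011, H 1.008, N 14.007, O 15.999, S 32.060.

First, the molecular formula is C14H28O2S (counting implicit H from valence).
  C: 14 × 12.011 = 168.154
  H: 28 × 1.008 = 28.224
  O: 2 × 15.999 = 31.998
  S: 1 × 32.060 = 32.060
Sum: 14×12.011 + 28×1.008 + 2×15.999 + 1×32.060 = 260.436 → 260.44 g/mol.

260.44 g/mol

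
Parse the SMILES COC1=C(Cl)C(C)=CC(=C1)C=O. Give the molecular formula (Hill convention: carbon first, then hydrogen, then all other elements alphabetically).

Walk through each heavy atom and fill implicit hydrogens from standard valence (C 4, N 3, O 2, S 2, halogen 1):
  atom 1: C, bond orders sum to 1 (valence 4) → 3 H
  atom 2: O, bond orders sum to 2 (valence 2) → 0 H
  atom 3: C, bond orders sum to 4 (valence 4) → 0 H
  atom 4: C, bond orders sum to 4 (valence 4) → 0 H
  atom 5: Cl (halogen, monovalent) → 0 H
  atom 6: C, bond orders sum to 4 (valence 4) → 0 H
  atom 7: C, bond orders sum to 1 (valence 4) → 3 H
  atom 8: C, bond orders sum to 3 (valence 4) → 1 H
  atom 9: C, bond orders sum to 4 (valence 4) → 0 H
  atom 10: C, bond orders sum to 3 (valence 4) → 1 H
  atom 11: C, bond orders sum to 3 (valence 4) → 1 H
  atom 12: O, bond orders sum to 2 (valence 2) → 0 H
Totals → C:9, H:9, Cl:1, O:2.
In Hill order: C9H9ClO2.

C9H9ClO2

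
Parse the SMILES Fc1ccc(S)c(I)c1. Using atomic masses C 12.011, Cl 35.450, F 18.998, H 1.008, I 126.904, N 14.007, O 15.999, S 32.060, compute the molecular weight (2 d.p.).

254.06 g/mol

First, the molecular formula is C6H4FIS (counting implicit H from valence).
  C: 6 × 12.011 = 72.066
  F: 1 × 18.998 = 18.998
  H: 4 × 1.008 = 4.032
  I: 1 × 126.904 = 126.904
  S: 1 × 32.060 = 32.060
Sum: 6×12.011 + 1×18.998 + 4×1.008 + 1×126.904 + 1×32.060 = 254.060 → 254.06 g/mol.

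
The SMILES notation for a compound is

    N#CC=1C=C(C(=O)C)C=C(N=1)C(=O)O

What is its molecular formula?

C9H6N2O3

Walk through each heavy atom and fill implicit hydrogens from standard valence (C 4, N 3, O 2, S 2, halogen 1):
  atom 1: N, bond orders sum to 3 (valence 3) → 0 H
  atom 2: C, bond orders sum to 4 (valence 4) → 0 H
  atom 3: C, bond orders sum to 4 (valence 4) → 0 H
  atom 4: C, bond orders sum to 3 (valence 4) → 1 H
  atom 5: C, bond orders sum to 4 (valence 4) → 0 H
  atom 6: C, bond orders sum to 4 (valence 4) → 0 H
  atom 7: O, bond orders sum to 2 (valence 2) → 0 H
  atom 8: C, bond orders sum to 1 (valence 4) → 3 H
  atom 9: C, bond orders sum to 3 (valence 4) → 1 H
  atom 10: C, bond orders sum to 4 (valence 4) → 0 H
  atom 11: N, bond orders sum to 3 (valence 3) → 0 H
  atom 12: C, bond orders sum to 4 (valence 4) → 0 H
  atom 13: O, bond orders sum to 2 (valence 2) → 0 H
  atom 14: O, bond orders sum to 1 (valence 2) → 1 H
Totals → C:9, H:6, N:2, O:3.
In Hill order: C9H6N2O3.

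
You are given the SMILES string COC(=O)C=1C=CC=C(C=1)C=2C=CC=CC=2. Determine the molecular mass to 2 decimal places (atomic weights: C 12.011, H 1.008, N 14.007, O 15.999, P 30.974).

212.25 g/mol

First, the molecular formula is C14H12O2 (counting implicit H from valence).
  C: 14 × 12.011 = 168.154
  H: 12 × 1.008 = 12.096
  O: 2 × 15.999 = 31.998
Sum: 14×12.011 + 12×1.008 + 2×15.999 = 212.248 → 212.25 g/mol.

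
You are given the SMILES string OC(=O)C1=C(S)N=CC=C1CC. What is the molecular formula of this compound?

C8H9NO2S

Walk through each heavy atom and fill implicit hydrogens from standard valence (C 4, N 3, O 2, S 2, halogen 1):
  atom 1: O, bond orders sum to 1 (valence 2) → 1 H
  atom 2: C, bond orders sum to 4 (valence 4) → 0 H
  atom 3: O, bond orders sum to 2 (valence 2) → 0 H
  atom 4: C, bond orders sum to 4 (valence 4) → 0 H
  atom 5: C, bond orders sum to 4 (valence 4) → 0 H
  atom 6: S, bond orders sum to 1 (valence 2) → 1 H
  atom 7: N, bond orders sum to 3 (valence 3) → 0 H
  atom 8: C, bond orders sum to 3 (valence 4) → 1 H
  atom 9: C, bond orders sum to 3 (valence 4) → 1 H
  atom 10: C, bond orders sum to 4 (valence 4) → 0 H
  atom 11: C, bond orders sum to 2 (valence 4) → 2 H
  atom 12: C, bond orders sum to 1 (valence 4) → 3 H
Totals → C:8, H:9, N:1, O:2, S:1.
In Hill order: C8H9NO2S.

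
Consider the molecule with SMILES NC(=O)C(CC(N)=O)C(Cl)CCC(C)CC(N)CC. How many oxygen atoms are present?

2

Scan the SMILES for O atoms (remember two-letter symbols like Cl and Br are single atoms).
Oxygen count: 2.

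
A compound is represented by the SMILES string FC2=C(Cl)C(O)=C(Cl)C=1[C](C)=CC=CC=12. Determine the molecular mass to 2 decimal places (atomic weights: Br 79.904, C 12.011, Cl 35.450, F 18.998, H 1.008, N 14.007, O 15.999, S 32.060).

First, the molecular formula is C11H7Cl2FO (counting implicit H from valence).
  C: 11 × 12.011 = 132.121
  Cl: 2 × 35.450 = 70.900
  F: 1 × 18.998 = 18.998
  H: 7 × 1.008 = 7.056
  O: 1 × 15.999 = 15.999
Sum: 11×12.011 + 2×35.450 + 1×18.998 + 7×1.008 + 1×15.999 = 245.074 → 245.07 g/mol.

245.07 g/mol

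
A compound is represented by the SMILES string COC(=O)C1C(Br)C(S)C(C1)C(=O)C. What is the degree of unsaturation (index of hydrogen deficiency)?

3

Degree of unsaturation = (number of rings) + (number of π bonds).
Ring closures in the SMILES: 1.
π bonds: 2 double bonds (each 1 DoU) → 2 DoU from unsaturation.
Total DoU = 1 + 2 = 3.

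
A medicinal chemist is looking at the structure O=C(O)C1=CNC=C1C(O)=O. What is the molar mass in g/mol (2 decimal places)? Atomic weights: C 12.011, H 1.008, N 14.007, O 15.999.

First, the molecular formula is C6H5NO4 (counting implicit H from valence).
  C: 6 × 12.011 = 72.066
  H: 5 × 1.008 = 5.040
  N: 1 × 14.007 = 14.007
  O: 4 × 15.999 = 63.996
Sum: 6×12.011 + 5×1.008 + 1×14.007 + 4×15.999 = 155.109 → 155.11 g/mol.

155.11 g/mol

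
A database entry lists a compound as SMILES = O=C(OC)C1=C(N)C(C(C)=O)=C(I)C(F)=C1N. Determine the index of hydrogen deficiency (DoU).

Molecular formula: C10H10FIN2O3.
DoU = (2C + 2 + N − H − X) / 2, where X is the halogen count and O/S are ignored.
    = (2·10 + 2 + 2 − 10 − 2) / 2 = 12 / 2 = 6.

6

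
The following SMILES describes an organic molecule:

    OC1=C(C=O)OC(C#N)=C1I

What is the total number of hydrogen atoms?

Walk through each heavy atom and fill implicit hydrogens from standard valence (C 4, N 3, O 2, S 2, halogen 1):
  atom 1: O, bond orders sum to 1 (valence 2) → 1 H
  atom 2: C, bond orders sum to 4 (valence 4) → 0 H
  atom 3: C, bond orders sum to 4 (valence 4) → 0 H
  atom 4: C, bond orders sum to 3 (valence 4) → 1 H
  atom 5: O, bond orders sum to 2 (valence 2) → 0 H
  atom 6: O, bond orders sum to 2 (valence 2) → 0 H
  atom 7: C, bond orders sum to 4 (valence 4) → 0 H
  atom 8: C, bond orders sum to 4 (valence 4) → 0 H
  atom 9: N, bond orders sum to 3 (valence 3) → 0 H
  atom 10: C, bond orders sum to 4 (valence 4) → 0 H
  atom 11: I (halogen, monovalent) → 0 H
Total hydrogens: 2.

2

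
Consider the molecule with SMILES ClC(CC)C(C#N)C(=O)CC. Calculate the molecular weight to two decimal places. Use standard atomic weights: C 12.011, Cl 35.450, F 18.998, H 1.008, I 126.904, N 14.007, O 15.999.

173.64 g/mol

First, the molecular formula is C8H12ClNO (counting implicit H from valence).
  C: 8 × 12.011 = 96.088
  Cl: 1 × 35.450 = 35.450
  H: 12 × 1.008 = 12.096
  N: 1 × 14.007 = 14.007
  O: 1 × 15.999 = 15.999
Sum: 8×12.011 + 1×35.450 + 12×1.008 + 1×14.007 + 1×15.999 = 173.640 → 173.64 g/mol.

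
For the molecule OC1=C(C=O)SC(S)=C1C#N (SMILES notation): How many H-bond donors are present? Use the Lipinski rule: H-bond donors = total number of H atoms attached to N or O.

Donors: find every N or O and count the H atoms it carries.
  atom 1 (O): bond orders sum to 1 → 1 H
  atom 5 (O): bond orders sum to 2 → 0 H
  atom 11 (N): bond orders sum to 3 → 0 H
Lipinski HBD = 1.

1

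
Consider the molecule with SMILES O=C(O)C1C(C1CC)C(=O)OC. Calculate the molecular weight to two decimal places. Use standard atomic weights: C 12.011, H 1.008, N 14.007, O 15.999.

172.18 g/mol

First, the molecular formula is C8H12O4 (counting implicit H from valence).
  C: 8 × 12.011 = 96.088
  H: 12 × 1.008 = 12.096
  O: 4 × 15.999 = 63.996
Sum: 8×12.011 + 12×1.008 + 4×15.999 = 172.180 → 172.18 g/mol.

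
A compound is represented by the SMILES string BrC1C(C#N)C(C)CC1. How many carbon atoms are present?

7

Count every carbon token in the SMILES (each C, including those in ring-closure positions and inside branches).
Carbon count: 7.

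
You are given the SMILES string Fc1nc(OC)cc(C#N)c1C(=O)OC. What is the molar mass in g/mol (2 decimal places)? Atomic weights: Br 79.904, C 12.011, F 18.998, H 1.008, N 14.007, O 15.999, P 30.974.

210.16 g/mol

First, the molecular formula is C9H7FN2O3 (counting implicit H from valence).
  C: 9 × 12.011 = 108.099
  F: 1 × 18.998 = 18.998
  H: 7 × 1.008 = 7.056
  N: 2 × 14.007 = 28.014
  O: 3 × 15.999 = 47.997
Sum: 9×12.011 + 1×18.998 + 7×1.008 + 2×14.007 + 3×15.999 = 210.164 → 210.16 g/mol.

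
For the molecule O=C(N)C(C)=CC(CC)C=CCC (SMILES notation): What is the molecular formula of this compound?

C11H19NO

Walk through each heavy atom and fill implicit hydrogens from standard valence (C 4, N 3, O 2, S 2, halogen 1):
  atom 1: O, bond orders sum to 2 (valence 2) → 0 H
  atom 2: C, bond orders sum to 4 (valence 4) → 0 H
  atom 3: N, bond orders sum to 1 (valence 3) → 2 H
  atom 4: C, bond orders sum to 4 (valence 4) → 0 H
  atom 5: C, bond orders sum to 1 (valence 4) → 3 H
  atom 6: C, bond orders sum to 3 (valence 4) → 1 H
  atom 7: C, bond orders sum to 3 (valence 4) → 1 H
  atom 8: C, bond orders sum to 2 (valence 4) → 2 H
  atom 9: C, bond orders sum to 1 (valence 4) → 3 H
  atom 10: C, bond orders sum to 3 (valence 4) → 1 H
  atom 11: C, bond orders sum to 3 (valence 4) → 1 H
  atom 12: C, bond orders sum to 2 (valence 4) → 2 H
  atom 13: C, bond orders sum to 1 (valence 4) → 3 H
Totals → C:11, H:19, N:1, O:1.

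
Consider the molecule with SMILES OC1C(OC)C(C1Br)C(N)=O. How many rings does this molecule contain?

1

In SMILES, each pair of matching ring-closure digits denotes one ring-closing bond; the number of such bonds equals the number of independent rings.
Ring-closure bonds here: 1.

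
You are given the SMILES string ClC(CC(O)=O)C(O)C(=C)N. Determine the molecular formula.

C6H10ClNO3

Walk through each heavy atom and fill implicit hydrogens from standard valence (C 4, N 3, O 2, S 2, halogen 1):
  atom 1: Cl (halogen, monovalent) → 0 H
  atom 2: C, bond orders sum to 3 (valence 4) → 1 H
  atom 3: C, bond orders sum to 2 (valence 4) → 2 H
  atom 4: C, bond orders sum to 4 (valence 4) → 0 H
  atom 5: O, bond orders sum to 1 (valence 2) → 1 H
  atom 6: O, bond orders sum to 2 (valence 2) → 0 H
  atom 7: C, bond orders sum to 3 (valence 4) → 1 H
  atom 8: O, bond orders sum to 1 (valence 2) → 1 H
  atom 9: C, bond orders sum to 4 (valence 4) → 0 H
  atom 10: C, bond orders sum to 2 (valence 4) → 2 H
  atom 11: N, bond orders sum to 1 (valence 3) → 2 H
Totals → C:6, H:10, Cl:1, N:1, O:3.
In Hill order: C6H10ClNO3.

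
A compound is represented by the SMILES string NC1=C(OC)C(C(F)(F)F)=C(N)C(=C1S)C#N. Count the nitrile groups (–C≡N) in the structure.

The nitrile motif appears at heavy-atom position 16 in the SMILES.
Other groups present: 1 ether, 2 primary amine, 1 thiol.
Nitrile count: 1.

1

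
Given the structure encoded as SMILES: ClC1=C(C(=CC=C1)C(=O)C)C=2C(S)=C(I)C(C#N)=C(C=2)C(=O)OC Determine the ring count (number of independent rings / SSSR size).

2

In SMILES, each pair of matching ring-closure digits denotes one ring-closing bond; the number of such bonds equals the number of independent rings.
Ring-closure bonds here: 2.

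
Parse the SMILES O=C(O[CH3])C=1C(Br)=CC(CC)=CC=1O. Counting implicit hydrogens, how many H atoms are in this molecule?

Walk through each heavy atom and fill implicit hydrogens from standard valence (C 4, N 3, O 2, S 2, halogen 1):
  atom 1: O, bond orders sum to 2 (valence 2) → 0 H
  atom 2: C, bond orders sum to 4 (valence 4) → 0 H
  atom 3: O, bond orders sum to 2 (valence 2) → 0 H
  atom 4: C with explicit H count 3
  atom 5: C, bond orders sum to 4 (valence 4) → 0 H
  atom 6: C, bond orders sum to 4 (valence 4) → 0 H
  atom 7: Br (halogen, monovalent) → 0 H
  atom 8: C, bond orders sum to 3 (valence 4) → 1 H
  atom 9: C, bond orders sum to 4 (valence 4) → 0 H
  atom 10: C, bond orders sum to 2 (valence 4) → 2 H
  atom 11: C, bond orders sum to 1 (valence 4) → 3 H
  atom 12: C, bond orders sum to 3 (valence 4) → 1 H
  atom 13: C, bond orders sum to 4 (valence 4) → 0 H
  atom 14: O, bond orders sum to 1 (valence 2) → 1 H
Total hydrogens: 11.

11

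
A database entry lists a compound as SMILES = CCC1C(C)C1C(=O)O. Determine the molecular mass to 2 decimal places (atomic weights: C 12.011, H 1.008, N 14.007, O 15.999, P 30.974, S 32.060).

128.17 g/mol

First, the molecular formula is C7H12O2 (counting implicit H from valence).
  C: 7 × 12.011 = 84.077
  H: 12 × 1.008 = 12.096
  O: 2 × 15.999 = 31.998
Sum: 7×12.011 + 12×1.008 + 2×15.999 = 128.171 → 128.17 g/mol.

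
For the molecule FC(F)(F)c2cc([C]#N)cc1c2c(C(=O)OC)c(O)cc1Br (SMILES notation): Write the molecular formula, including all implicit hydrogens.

Walk through each heavy atom and fill implicit hydrogens from standard valence (C 4, N 3, O 2, S 2, halogen 1); for lowercase aromatic atoms, an aromatic c carries 1 H when it has two neighbours and 0 H with three, and aromatic n carries 0 H:
  atom 1: F (halogen, monovalent) → 0 H
  atom 2: C, bond orders sum to 4 (valence 4) → 0 H
  atom 3: F (halogen, monovalent) → 0 H
  atom 4: F (halogen, monovalent) → 0 H
  atom 5: aromatic c, 3 neighbours → 0 H
  atom 6: aromatic c, 2 neighbours → 1 H
  atom 7: aromatic c, 3 neighbours → 0 H
  atom 8: C with explicit H count 0
  atom 9: N, bond orders sum to 3 (valence 3) → 0 H
  atom 10: aromatic c, 2 neighbours → 1 H
  atom 11: aromatic c, 3 neighbours → 0 H
  atom 12: aromatic c, 3 neighbours → 0 H
  atom 13: aromatic c, 3 neighbours → 0 H
  atom 14: C, bond orders sum to 4 (valence 4) → 0 H
  atom 15: O, bond orders sum to 2 (valence 2) → 0 H
  atom 16: O, bond orders sum to 2 (valence 2) → 0 H
  atom 17: C, bond orders sum to 1 (valence 4) → 3 H
  atom 18: aromatic c, 3 neighbours → 0 H
  atom 19: O, bond orders sum to 1 (valence 2) → 1 H
  atom 20: aromatic c, 2 neighbours → 1 H
  atom 21: aromatic c, 3 neighbours → 0 H
  atom 22: Br (halogen, monovalent) → 0 H
Totals → C:14, H:7, Br:1, F:3, N:1, O:3.

C14H7BrF3NO3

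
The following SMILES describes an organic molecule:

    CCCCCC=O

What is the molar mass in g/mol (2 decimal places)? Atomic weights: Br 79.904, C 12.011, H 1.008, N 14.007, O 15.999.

100.16 g/mol

First, the molecular formula is C6H12O (counting implicit H from valence).
  C: 6 × 12.011 = 72.066
  H: 12 × 1.008 = 12.096
  O: 1 × 15.999 = 15.999
Sum: 6×12.011 + 12×1.008 + 1×15.999 = 100.161 → 100.16 g/mol.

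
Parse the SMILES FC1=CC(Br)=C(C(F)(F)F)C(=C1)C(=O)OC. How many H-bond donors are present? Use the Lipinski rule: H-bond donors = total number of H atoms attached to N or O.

0

Donors: find every N or O and count the H atoms it carries.
  atom 14 (O): bond orders sum to 2 → 0 H
  atom 15 (O): bond orders sum to 2 → 0 H
Lipinski HBD = 0.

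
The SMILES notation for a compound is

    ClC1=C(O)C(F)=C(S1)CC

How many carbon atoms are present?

6

Count every carbon token in the SMILES (each C, including those in ring-closure positions and inside branches).
Carbon count: 6.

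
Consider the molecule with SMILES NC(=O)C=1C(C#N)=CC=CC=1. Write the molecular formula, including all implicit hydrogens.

C8H6N2O

Walk through each heavy atom and fill implicit hydrogens from standard valence (C 4, N 3, O 2, S 2, halogen 1):
  atom 1: N, bond orders sum to 1 (valence 3) → 2 H
  atom 2: C, bond orders sum to 4 (valence 4) → 0 H
  atom 3: O, bond orders sum to 2 (valence 2) → 0 H
  atom 4: C, bond orders sum to 4 (valence 4) → 0 H
  atom 5: C, bond orders sum to 4 (valence 4) → 0 H
  atom 6: C, bond orders sum to 4 (valence 4) → 0 H
  atom 7: N, bond orders sum to 3 (valence 3) → 0 H
  atom 8: C, bond orders sum to 3 (valence 4) → 1 H
  atom 9: C, bond orders sum to 3 (valence 4) → 1 H
  atom 10: C, bond orders sum to 3 (valence 4) → 1 H
  atom 11: C, bond orders sum to 3 (valence 4) → 1 H
Totals → C:8, H:6, N:2, O:1.
In Hill order: C8H6N2O.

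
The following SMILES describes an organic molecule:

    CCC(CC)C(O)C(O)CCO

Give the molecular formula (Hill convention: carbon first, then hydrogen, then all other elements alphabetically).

Walk through each heavy atom and fill implicit hydrogens from standard valence (C 4, N 3, O 2, S 2, halogen 1):
  atom 1: C, bond orders sum to 1 (valence 4) → 3 H
  atom 2: C, bond orders sum to 2 (valence 4) → 2 H
  atom 3: C, bond orders sum to 3 (valence 4) → 1 H
  atom 4: C, bond orders sum to 2 (valence 4) → 2 H
  atom 5: C, bond orders sum to 1 (valence 4) → 3 H
  atom 6: C, bond orders sum to 3 (valence 4) → 1 H
  atom 7: O, bond orders sum to 1 (valence 2) → 1 H
  atom 8: C, bond orders sum to 3 (valence 4) → 1 H
  atom 9: O, bond orders sum to 1 (valence 2) → 1 H
  atom 10: C, bond orders sum to 2 (valence 4) → 2 H
  atom 11: C, bond orders sum to 2 (valence 4) → 2 H
  atom 12: O, bond orders sum to 1 (valence 2) → 1 H
Totals → C:9, H:20, O:3.

C9H20O3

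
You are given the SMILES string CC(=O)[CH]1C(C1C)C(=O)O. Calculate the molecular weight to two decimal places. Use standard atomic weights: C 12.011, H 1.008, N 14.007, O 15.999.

First, the molecular formula is C7H10O3 (counting implicit H from valence).
  C: 7 × 12.011 = 84.077
  H: 10 × 1.008 = 10.080
  O: 3 × 15.999 = 47.997
Sum: 7×12.011 + 10×1.008 + 3×15.999 = 142.154 → 142.15 g/mol.

142.15 g/mol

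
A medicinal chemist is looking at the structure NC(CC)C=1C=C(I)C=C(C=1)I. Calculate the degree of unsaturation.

4

Degree of unsaturation = (number of rings) + (number of π bonds).
Ring closures in the SMILES: 1.
π bonds: 3 double bonds (each 1 DoU) → 3 DoU from unsaturation.
Total DoU = 1 + 3 = 4.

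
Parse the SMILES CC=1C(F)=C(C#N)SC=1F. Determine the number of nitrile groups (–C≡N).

The nitrile motif appears at heavy-atom position 6 in the SMILES.
Nitrile count: 1.

1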